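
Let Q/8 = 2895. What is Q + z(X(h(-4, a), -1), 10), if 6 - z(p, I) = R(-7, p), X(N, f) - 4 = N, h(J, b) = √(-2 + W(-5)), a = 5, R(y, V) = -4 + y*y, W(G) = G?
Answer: 23121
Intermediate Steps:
R(y, V) = -4 + y²
h(J, b) = I*√7 (h(J, b) = √(-2 - 5) = √(-7) = I*√7)
X(N, f) = 4 + N
Q = 23160 (Q = 8*2895 = 23160)
z(p, I) = -39 (z(p, I) = 6 - (-4 + (-7)²) = 6 - (-4 + 49) = 6 - 1*45 = 6 - 45 = -39)
Q + z(X(h(-4, a), -1), 10) = 23160 - 39 = 23121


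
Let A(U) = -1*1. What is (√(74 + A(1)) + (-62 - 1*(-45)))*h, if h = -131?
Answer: 2227 - 131*√73 ≈ 1107.7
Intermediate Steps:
A(U) = -1
(√(74 + A(1)) + (-62 - 1*(-45)))*h = (√(74 - 1) + (-62 - 1*(-45)))*(-131) = (√73 + (-62 + 45))*(-131) = (√73 - 17)*(-131) = (-17 + √73)*(-131) = 2227 - 131*√73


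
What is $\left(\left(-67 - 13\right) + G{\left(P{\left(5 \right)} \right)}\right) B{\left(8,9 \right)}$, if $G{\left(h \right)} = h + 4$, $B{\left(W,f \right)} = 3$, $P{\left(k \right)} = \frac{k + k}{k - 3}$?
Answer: $-213$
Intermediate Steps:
$P{\left(k \right)} = \frac{2 k}{-3 + k}$
$G{\left(h \right)} = 4 + h$
$\left(\left(-67 - 13\right) + G{\left(P{\left(5 \right)} \right)}\right) B{\left(8,9 \right)} = \left(\left(-67 - 13\right) + \left(4 + 2 \cdot 5 \frac{1}{-3 + 5}\right)\right) 3 = \left(\left(-67 - 13\right) + \left(4 + 2 \cdot 5 \cdot \frac{1}{2}\right)\right) 3 = \left(-80 + \left(4 + 2 \cdot 5 \cdot \frac{1}{2}\right)\right) 3 = \left(-80 + \left(4 + 5\right)\right) 3 = \left(-80 + 9\right) 3 = \left(-71\right) 3 = -213$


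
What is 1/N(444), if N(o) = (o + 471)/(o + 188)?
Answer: 632/915 ≈ 0.69071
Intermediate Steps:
N(o) = (471 + o)/(188 + o)
1/N(444) = 1/((471 + 444)/(188 + 444)) = 1/(915/632) = 632/915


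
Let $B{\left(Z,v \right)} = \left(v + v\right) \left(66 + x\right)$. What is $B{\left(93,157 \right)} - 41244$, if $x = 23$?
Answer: $-13298$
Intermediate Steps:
$B{\left(Z,v \right)} = 178 v$ ($B{\left(Z,v \right)} = \left(v + v\right) \left(66 + 23\right) = 2 v 89 = 178 v$)
$B{\left(93,157 \right)} - 41244 = 178 \cdot 157 - 41244 = 27946 - 41244 = -13298$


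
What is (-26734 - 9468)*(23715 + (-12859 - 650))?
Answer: -369477612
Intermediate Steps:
(-26734 - 9468)*(23715 + (-12859 - 650)) = -36202*(23715 - 13509) = -36202*10206 = -369477612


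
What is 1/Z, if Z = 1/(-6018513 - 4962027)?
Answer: -10980540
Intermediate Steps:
Z = -1/10980540 (Z = 1/(-10980540) = -1/10980540 ≈ -9.1070e-8)
1/Z = 1/(-1/10980540) = -10980540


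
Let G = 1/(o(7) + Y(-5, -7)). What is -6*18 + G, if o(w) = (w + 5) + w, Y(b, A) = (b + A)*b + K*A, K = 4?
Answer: -5507/51 ≈ -107.98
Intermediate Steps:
Y(b, A) = 4*A + b*(A + b) (Y(b, A) = (b + A)*b + 4*A = (A + b)*b + 4*A = b*(A + b) + 4*A = 4*A + b*(A + b))
o(w) = 5 + 2*w (o(w) = (5 + w) + w = 5 + 2*w)
G = 1/51 (G = 1/((5 + 2*7) + ((-5)² + 4*(-7) - 7*(-5))) = 1/((5 + 14) + (25 - 28 + 35)) = 1/(19 + 32) = 1/51 ≈ 0.019608)
-6*18 + G = -6*18 + 1/51 = -108 + 1/51 = -5507/51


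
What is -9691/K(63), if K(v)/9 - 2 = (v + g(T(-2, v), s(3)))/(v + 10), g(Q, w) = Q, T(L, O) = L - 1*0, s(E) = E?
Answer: -707443/1863 ≈ -379.73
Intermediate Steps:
T(L, O) = L (T(L, O) = L + 0 = L)
K(v) = 18 + 9*(-2 + v)/(10 + v) (K(v) = 18 + 9*((v - 2)/(v + 10)) = 18 + 9*((-2 + v)/(10 + v)) = 18 + 9*(-2 + v)/(10 + v))
-9691/K(63) = -9691*(10 + 63)/(27*(6 + 63)) = -9691/(27*69/73) = -9691/(27*(1/73)*69) = -9691/1863/73 = -9691*73/1863 = -707443/1863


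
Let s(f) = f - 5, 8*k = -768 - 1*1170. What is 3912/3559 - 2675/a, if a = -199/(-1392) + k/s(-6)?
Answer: -144447479688/1207928159 ≈ -119.58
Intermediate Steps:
k = -969/4 (k = (-768 - 1*1170)/8 = (-768 - 1170)/8 = (⅛)*(-1938) = -969/4 ≈ -242.25)
s(f) = -5 + f
a = 339401/15312 (a = -199/(-1392) - 969/(4*(-5 - 6)) = -199*(-1/1392) - 969/4/(-11) = 199/1392 - 969/4*(-1/11) = 199/1392 + 969/44 = 339401/15312 ≈ 22.166)
3912/3559 - 2675/a = 3912/3559 - 2675/339401/15312 = 3912*(1/3559) - 2675*15312/339401 = 3912/3559 - 40959600/339401 = -144447479688/1207928159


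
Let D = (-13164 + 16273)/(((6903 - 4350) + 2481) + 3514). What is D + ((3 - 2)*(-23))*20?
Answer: -3928971/8548 ≈ -459.64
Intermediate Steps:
D = 3109/8548 (D = 3109/((2553 + 2481) + 3514) = 3109/(5034 + 3514) = 3109/8548 ≈ 0.36371)
D + ((3 - 2)*(-23))*20 = 3109/8548 + ((3 - 2)*(-23))*20 = 3109/8548 + (1*(-23))*20 = 3109/8548 - 23*20 = 3109/8548 - 460 = -3928971/8548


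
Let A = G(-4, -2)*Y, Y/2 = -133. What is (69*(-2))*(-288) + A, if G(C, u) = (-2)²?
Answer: 38680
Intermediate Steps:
G(C, u) = 4
Y = -266 (Y = 2*(-133) = -266)
A = -1064 (A = 4*(-266) = -1064)
(69*(-2))*(-288) + A = (69*(-2))*(-288) - 1064 = -138*(-288) - 1064 = 39744 - 1064 = 38680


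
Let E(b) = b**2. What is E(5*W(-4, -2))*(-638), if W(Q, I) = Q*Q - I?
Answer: -5167800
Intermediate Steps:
W(Q, I) = Q**2 - I
E(5*W(-4, -2))*(-638) = (5*((-4)**2 - 1*(-2)))**2*(-638) = (5*(16 + 2))**2*(-638) = (5*18)**2*(-638) = 90**2*(-638) = 8100*(-638) = -5167800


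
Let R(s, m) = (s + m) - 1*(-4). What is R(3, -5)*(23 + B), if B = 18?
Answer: 82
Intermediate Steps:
R(s, m) = 4 + m + s (R(s, m) = (m + s) + 4 = 4 + m + s)
R(3, -5)*(23 + B) = (4 - 5 + 3)*(23 + 18) = 2*41 = 82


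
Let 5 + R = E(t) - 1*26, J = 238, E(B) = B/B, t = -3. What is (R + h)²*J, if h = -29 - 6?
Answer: 1005550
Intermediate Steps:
E(B) = 1
R = -30 (R = -5 + (1 - 1*26) = -5 + (1 - 26) = -5 - 25 = -30)
h = -35
(R + h)²*J = (-30 - 35)²*238 = (-65)²*238 = 4225*238 = 1005550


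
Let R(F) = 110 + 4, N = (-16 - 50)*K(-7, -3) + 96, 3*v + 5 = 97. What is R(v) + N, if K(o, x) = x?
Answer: 408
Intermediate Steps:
v = 92/3 (v = -5/3 + (1/3)*97 = -5/3 + 97/3 = 92/3 ≈ 30.667)
N = 294 (N = (-16 - 50)*(-3) + 96 = -66*(-3) + 96 = 198 + 96 = 294)
R(F) = 114
R(v) + N = 114 + 294 = 408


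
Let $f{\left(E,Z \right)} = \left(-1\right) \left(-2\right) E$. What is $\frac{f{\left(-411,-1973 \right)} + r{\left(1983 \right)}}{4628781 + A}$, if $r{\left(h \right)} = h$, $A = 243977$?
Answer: $\frac{1161}{4872758} \approx 0.00023826$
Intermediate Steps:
$f{\left(E,Z \right)} = 2 E$
$\frac{f{\left(-411,-1973 \right)} + r{\left(1983 \right)}}{4628781 + A} = \frac{2 \left(-411\right) + 1983}{4628781 + 243977} = \frac{-822 + 1983}{4872758} = 1161 \cdot \frac{1}{4872758} = \frac{1161}{4872758}$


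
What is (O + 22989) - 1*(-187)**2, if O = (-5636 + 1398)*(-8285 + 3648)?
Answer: 19639626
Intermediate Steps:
O = 19651606 (O = -4238*(-4637) = 19651606)
(O + 22989) - 1*(-187)**2 = (19651606 + 22989) - 1*(-187)**2 = 19674595 - 1*34969 = 19674595 - 34969 = 19639626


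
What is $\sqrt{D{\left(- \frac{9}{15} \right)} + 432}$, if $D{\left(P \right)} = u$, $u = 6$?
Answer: $\sqrt{438} \approx 20.928$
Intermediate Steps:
$D{\left(P \right)} = 6$
$\sqrt{D{\left(- \frac{9}{15} \right)} + 432} = \sqrt{6 + 432} = \sqrt{438}$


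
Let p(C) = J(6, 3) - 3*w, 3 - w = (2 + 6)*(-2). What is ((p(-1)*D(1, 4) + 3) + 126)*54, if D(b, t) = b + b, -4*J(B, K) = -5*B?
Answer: 1620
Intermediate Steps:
J(B, K) = 5*B/4 (J(B, K) = -(-5)*B/4 = 5*B/4)
w = 19 (w = 3 - (2 + 6)*(-2) = 3 - 8*(-2) = 3 - 1*(-16) = 3 + 16 = 19)
D(b, t) = 2*b
p(C) = -99/2 (p(C) = (5/4)*6 - 3*19 = 15/2 - 57 = -99/2)
((p(-1)*D(1, 4) + 3) + 126)*54 = ((-99 + 3) + 126)*54 = (-96 + 126)*54 = 30*54 = 1620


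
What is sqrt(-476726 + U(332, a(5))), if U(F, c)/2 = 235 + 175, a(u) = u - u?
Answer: I*sqrt(475906) ≈ 689.86*I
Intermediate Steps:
a(u) = 0
U(F, c) = 820 (U(F, c) = 2*(235 + 175) = 2*410 = 820)
sqrt(-476726 + U(332, a(5))) = sqrt(-476726 + 820) = sqrt(-475906) = I*sqrt(475906)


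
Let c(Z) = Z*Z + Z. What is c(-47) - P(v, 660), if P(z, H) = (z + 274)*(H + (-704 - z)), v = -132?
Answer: -10334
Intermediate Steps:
P(z, H) = (274 + z)*(-704 + H - z)
c(Z) = Z + Z² (c(Z) = Z² + Z = Z + Z²)
c(-47) - P(v, 660) = -47*(1 - 47) - (-192896 - 1*(-132)² - 978*(-132) + 274*660 + 660*(-132)) = -47*(-46) - (-192896 - 1*17424 + 129096 + 180840 - 87120) = 2162 - (-192896 - 17424 + 129096 + 180840 - 87120) = 2162 - 1*12496 = 2162 - 12496 = -10334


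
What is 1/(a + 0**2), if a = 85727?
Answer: 1/85727 ≈ 1.1665e-5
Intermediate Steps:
1/(a + 0**2) = 1/(85727 + 0**2) = 1/(85727 + 0) = 1/85727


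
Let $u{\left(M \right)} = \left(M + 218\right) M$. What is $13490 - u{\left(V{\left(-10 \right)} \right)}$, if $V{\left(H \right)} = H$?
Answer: $15570$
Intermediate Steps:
$u{\left(M \right)} = M \left(218 + M\right)$ ($u{\left(M \right)} = \left(218 + M\right) M = M \left(218 + M\right)$)
$13490 - u{\left(V{\left(-10 \right)} \right)} = 13490 - - 10 \left(218 - 10\right) = 13490 - \left(-10\right) 208 = 13490 - -2080 = 13490 + 2080 = 15570$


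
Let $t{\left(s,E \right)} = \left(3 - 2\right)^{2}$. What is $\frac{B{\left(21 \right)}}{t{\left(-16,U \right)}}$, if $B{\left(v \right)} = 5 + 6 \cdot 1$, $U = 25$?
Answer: $11$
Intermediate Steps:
$B{\left(v \right)} = 11$ ($B{\left(v \right)} = 5 + 6 = 11$)
$t{\left(s,E \right)} = 1$ ($t{\left(s,E \right)} = 1^{2} = 1$)
$\frac{B{\left(21 \right)}}{t{\left(-16,U \right)}} = \frac{11}{1} = 11 \cdot 1 = 11$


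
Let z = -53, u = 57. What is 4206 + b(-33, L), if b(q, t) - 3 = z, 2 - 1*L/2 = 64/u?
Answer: 4156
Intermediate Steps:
L = 100/57 (L = 4 - 128/57 = 100/57 ≈ 1.7544)
b(q, t) = -50 (b(q, t) = 3 - 53 = -50)
4206 + b(-33, L) = 4206 - 50 = 4156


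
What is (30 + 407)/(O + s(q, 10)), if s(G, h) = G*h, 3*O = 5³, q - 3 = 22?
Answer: 1311/875 ≈ 1.4983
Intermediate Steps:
q = 25 (q = 3 + 22 = 25)
O = 125/3 (O = (⅓)*5³ = (⅓)*125 = 125/3 ≈ 41.667)
(30 + 407)/(O + s(q, 10)) = (30 + 407)/(125/3 + 25*10) = 437/(125/3 + 250) = 437/(875/3) = 437*(3/875) = 1311/875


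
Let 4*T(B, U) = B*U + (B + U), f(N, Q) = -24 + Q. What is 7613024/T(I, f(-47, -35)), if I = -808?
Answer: 30452096/46805 ≈ 650.62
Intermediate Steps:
T(B, U) = B/4 + U/4 + B*U/4 (T(B, U) = (B*U + (B + U))/4 = (B + U + B*U)/4 = B/4 + U/4 + B*U/4)
7613024/T(I, f(-47, -35)) = 7613024/((1/4)*(-808) + (-24 - 35)/4 + (1/4)*(-808)*(-24 - 35)) = 7613024/(-202 + (1/4)*(-59) + (1/4)*(-808)*(-59)) = 7613024/(-202 - 59/4 + 11918) = 7613024/(46805/4) = 7613024*(4/46805) = 30452096/46805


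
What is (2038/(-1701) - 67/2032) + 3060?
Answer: 10572426737/3456432 ≈ 3058.8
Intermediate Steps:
(2038/(-1701) - 67/2032) + 3060 = (2038*(-1/1701) - 67*1/2032) + 3060 = (-2038/1701 - 67/2032) + 3060 = -4255183/3456432 + 3060 = 10572426737/3456432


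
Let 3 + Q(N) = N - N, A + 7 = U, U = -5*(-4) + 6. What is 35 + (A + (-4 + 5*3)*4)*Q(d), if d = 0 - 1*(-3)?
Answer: -154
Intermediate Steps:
U = 26 (U = 20 + 6 = 26)
A = 19 (A = -7 + 26 = 19)
d = 3 (d = 0 + 3 = 3)
Q(N) = -3 (Q(N) = -3 + (N - N) = -3 + 0 = -3)
35 + (A + (-4 + 5*3)*4)*Q(d) = 35 + (19 + (-4 + 5*3)*4)*(-3) = 35 + (19 + (-4 + 15)*4)*(-3) = 35 + (19 + 11*4)*(-3) = 35 + (19 + 44)*(-3) = 35 + 63*(-3) = 35 - 189 = -154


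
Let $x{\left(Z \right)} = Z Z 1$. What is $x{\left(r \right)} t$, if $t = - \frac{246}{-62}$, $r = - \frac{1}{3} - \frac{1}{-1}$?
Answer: $\frac{164}{93} \approx 1.7634$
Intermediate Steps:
$r = \frac{2}{3}$ ($r = \left(-1\right) \frac{1}{3} - -1 = - \frac{1}{3} + 1 = \frac{2}{3} \approx 0.66667$)
$x{\left(Z \right)} = Z^{2}$ ($x{\left(Z \right)} = Z^{2} \cdot 1 = Z^{2}$)
$t = \frac{123}{31}$ ($t = \left(-246\right) \left(- \frac{1}{62}\right) = \frac{123}{31} \approx 3.9677$)
$x{\left(r \right)} t = \left(\frac{2}{3}\right)^{2} \cdot \frac{123}{31} = \frac{4}{9} \cdot \frac{123}{31} = \frac{164}{93}$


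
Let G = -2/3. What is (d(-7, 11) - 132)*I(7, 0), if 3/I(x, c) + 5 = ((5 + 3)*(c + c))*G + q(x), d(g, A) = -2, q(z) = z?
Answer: -201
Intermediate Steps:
G = -2/3 (G = -2*1/3 = -2/3 ≈ -0.66667)
I(x, c) = 3/(-5 + x - 32*c/3) (I(x, c) = 3/(-5 + (((5 + 3)*(c + c))*(-2/3) + x)) = 3/(-5 + ((8*(2*c))*(-2/3) + x)) = 3/(-5 + ((16*c)*(-2/3) + x)) = 3/(-5 + (-32*c/3 + x)) = 3/(-5 + (x - 32*c/3)) = 3/(-5 + x - 32*c/3))
(d(-7, 11) - 132)*I(7, 0) = (-2 - 132)*(9/(-15 - 32*0 + 3*7)) = -1206/(-15 + 0 + 21) = -1206/6 = -134*3/2 = -201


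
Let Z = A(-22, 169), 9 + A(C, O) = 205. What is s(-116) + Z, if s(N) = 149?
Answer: 345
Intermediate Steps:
A(C, O) = 196 (A(C, O) = -9 + 205 = 196)
Z = 196
s(-116) + Z = 149 + 196 = 345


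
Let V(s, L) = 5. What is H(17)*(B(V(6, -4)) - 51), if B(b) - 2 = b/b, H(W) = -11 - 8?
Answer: 912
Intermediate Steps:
H(W) = -19
B(b) = 3 (B(b) = 2 + b/b = 2 + 1 = 3)
H(17)*(B(V(6, -4)) - 51) = -19*(3 - 51) = -19*(-48) = 912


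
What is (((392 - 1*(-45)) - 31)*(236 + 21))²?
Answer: 10887252964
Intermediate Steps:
(((392 - 1*(-45)) - 31)*(236 + 21))² = (((392 + 45) - 31)*257)² = ((437 - 31)*257)² = (406*257)² = 104342² = 10887252964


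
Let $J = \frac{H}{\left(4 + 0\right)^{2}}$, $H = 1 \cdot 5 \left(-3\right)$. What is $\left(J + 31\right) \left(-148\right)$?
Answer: $- \frac{17797}{4} \approx -4449.3$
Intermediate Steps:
$H = -15$ ($H = 5 \left(-3\right) = -15$)
$J = - \frac{15}{16}$ ($J = - \frac{15}{\left(4 + 0\right)^{2}} = - \frac{15}{4^{2}} = - \frac{15}{16} \approx -0.9375$)
$\left(J + 31\right) \left(-148\right) = \left(- \frac{15}{16} + 31\right) \left(-148\right) = \frac{481}{16} \left(-148\right) = - \frac{17797}{4}$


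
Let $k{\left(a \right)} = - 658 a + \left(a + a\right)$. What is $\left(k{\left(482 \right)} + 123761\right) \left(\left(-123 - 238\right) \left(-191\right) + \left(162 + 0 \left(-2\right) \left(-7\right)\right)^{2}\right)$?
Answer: $-18318469045$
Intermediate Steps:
$k{\left(a \right)} = - 656 a$ ($k{\left(a \right)} = - 658 a + 2 a = - 656 a$)
$\left(k{\left(482 \right)} + 123761\right) \left(\left(-123 - 238\right) \left(-191\right) + \left(162 + 0 \left(-2\right) \left(-7\right)\right)^{2}\right) = \left(\left(-656\right) 482 + 123761\right) \left(\left(-123 - 238\right) \left(-191\right) + \left(162 + 0 \left(-2\right) \left(-7\right)\right)^{2}\right) = \left(-316192 + 123761\right) \left(\left(-361\right) \left(-191\right) + \left(162 + 0 \left(-7\right)\right)^{2}\right) = - 192431 \left(68951 + \left(162 + 0\right)^{2}\right) = - 192431 \left(68951 + 162^{2}\right) = - 192431 \left(68951 + 26244\right) = \left(-192431\right) 95195 = -18318469045$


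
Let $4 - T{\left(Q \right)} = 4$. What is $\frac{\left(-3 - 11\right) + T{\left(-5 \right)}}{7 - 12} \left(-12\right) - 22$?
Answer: $- \frac{278}{5} \approx -55.6$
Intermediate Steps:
$T{\left(Q \right)} = 0$ ($T{\left(Q \right)} = 4 - 4 = 0$)
$\frac{\left(-3 - 11\right) + T{\left(-5 \right)}}{7 - 12} \left(-12\right) - 22 = \frac{\left(-3 - 11\right) + 0}{7 - 12} \left(-12\right) - 22 = \frac{-14 + 0}{-5} \left(-12\right) - 22 = \left(-14\right) \left(- \frac{1}{5}\right) \left(-12\right) - 22 = \frac{14}{5} \left(-12\right) - 22 = - \frac{168}{5} - 22 = - \frac{278}{5}$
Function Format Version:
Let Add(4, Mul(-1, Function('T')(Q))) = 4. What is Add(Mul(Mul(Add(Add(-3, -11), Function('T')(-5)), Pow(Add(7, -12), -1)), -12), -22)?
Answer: Rational(-278, 5) ≈ -55.600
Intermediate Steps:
Function('T')(Q) = 0 (Function('T')(Q) = Add(4, Mul(-1, 4)) = Add(4, -4) = 0)
Add(Mul(Mul(Add(Add(-3, -11), Function('T')(-5)), Pow(Add(7, -12), -1)), -12), -22) = Add(Mul(Mul(Add(Add(-3, -11), 0), Pow(Add(7, -12), -1)), -12), -22) = Add(Mul(Mul(Add(-14, 0), Pow(-5, -1)), -12), -22) = Add(Mul(Mul(-14, Rational(-1, 5)), -12), -22) = Add(Mul(Rational(14, 5), -12), -22) = Add(Rational(-168, 5), -22) = Rational(-278, 5)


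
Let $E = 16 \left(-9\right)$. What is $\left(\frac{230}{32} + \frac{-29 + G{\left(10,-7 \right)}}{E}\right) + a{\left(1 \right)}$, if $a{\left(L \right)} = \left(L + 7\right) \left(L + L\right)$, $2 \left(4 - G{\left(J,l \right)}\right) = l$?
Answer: $\frac{6721}{288} \approx 23.337$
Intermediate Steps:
$G{\left(J,l \right)} = 4 - \frac{l}{2}$
$a{\left(L \right)} = 2 L \left(7 + L\right)$ ($a{\left(L \right)} = \left(7 + L\right) 2 L = 2 L \left(7 + L\right)$)
$E = -144$
$\left(\frac{230}{32} + \frac{-29 + G{\left(10,-7 \right)}}{E}\right) + a{\left(1 \right)} = \left(\frac{230}{32} + \frac{-29 + \left(4 - - \frac{7}{2}\right)}{-144}\right) + 2 \cdot 1 \left(7 + 1\right) = \left(230 \cdot \frac{1}{32} + \left(-29 + \left(4 + \frac{7}{2}\right)\right) \left(- \frac{1}{144}\right)\right) + 2 \cdot 1 \cdot 8 = \left(\frac{115}{16} + \left(-29 + \frac{15}{2}\right) \left(- \frac{1}{144}\right)\right) + 16 = \left(\frac{115}{16} - - \frac{43}{288}\right) + 16 = \left(\frac{115}{16} + \frac{43}{288}\right) + 16 = \frac{2113}{288} + 16 = \frac{6721}{288}$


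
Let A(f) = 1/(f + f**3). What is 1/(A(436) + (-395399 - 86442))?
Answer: -82882292/39936086459571 ≈ -2.0754e-6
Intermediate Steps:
1/(A(436) + (-395399 - 86442)) = 1/(1/(436 + 436**3) + (-395399 - 86442)) = 1/(1/(436 + 82881856) - 481841) = 1/(1/82882292 - 481841) = 1/(-39936086459571/82882292) = -82882292/39936086459571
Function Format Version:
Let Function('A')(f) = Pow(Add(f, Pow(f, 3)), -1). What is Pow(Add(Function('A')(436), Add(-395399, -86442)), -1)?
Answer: Rational(-82882292, 39936086459571) ≈ -2.0754e-6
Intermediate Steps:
Pow(Add(Function('A')(436), Add(-395399, -86442)), -1) = Pow(Add(Pow(Add(436, Pow(436, 3)), -1), Add(-395399, -86442)), -1) = Pow(Add(Pow(Add(436, 82881856), -1), -481841), -1) = Pow(Add(Pow(82882292, -1), -481841), -1) = Pow(Add(Rational(1, 82882292), -481841), -1) = Pow(Rational(-39936086459571, 82882292), -1) = Rational(-82882292, 39936086459571)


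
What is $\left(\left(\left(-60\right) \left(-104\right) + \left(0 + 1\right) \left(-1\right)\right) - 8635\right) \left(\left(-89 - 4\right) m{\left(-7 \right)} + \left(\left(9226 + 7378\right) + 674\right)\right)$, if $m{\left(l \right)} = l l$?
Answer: $-30479516$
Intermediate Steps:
$m{\left(l \right)} = l^{2}$
$\left(\left(\left(-60\right) \left(-104\right) + \left(0 + 1\right) \left(-1\right)\right) - 8635\right) \left(\left(-89 - 4\right) m{\left(-7 \right)} + \left(\left(9226 + 7378\right) + 674\right)\right) = \left(\left(\left(-60\right) \left(-104\right) + \left(0 + 1\right) \left(-1\right)\right) - 8635\right) \left(\left(-89 - 4\right) \left(-7\right)^{2} + \left(\left(9226 + 7378\right) + 674\right)\right) = \left(\left(6240 + 1 \left(-1\right)\right) - 8635\right) \left(\left(-93\right) 49 + \left(16604 + 674\right)\right) = \left(\left(6240 - 1\right) - 8635\right) \left(-4557 + 17278\right) = \left(6239 - 8635\right) 12721 = \left(-2396\right) 12721 = -30479516$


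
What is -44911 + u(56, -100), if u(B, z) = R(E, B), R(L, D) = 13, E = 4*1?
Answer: -44898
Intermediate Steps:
E = 4
u(B, z) = 13
-44911 + u(56, -100) = -44911 + 13 = -44898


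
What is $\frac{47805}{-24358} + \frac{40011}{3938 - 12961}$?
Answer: $- \frac{1405932453}{219782234} \approx -6.3969$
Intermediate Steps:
$\frac{47805}{-24358} + \frac{40011}{3938 - 12961} = 47805 \left(- \frac{1}{24358}\right) + \frac{40011}{3938 - 12961} = - \frac{47805}{24358} + \frac{40011}{-9023} = - \frac{47805}{24358} + 40011 \left(- \frac{1}{9023}\right) = - \frac{47805}{24358} - \frac{40011}{9023} = - \frac{1405932453}{219782234}$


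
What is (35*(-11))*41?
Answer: -15785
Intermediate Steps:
(35*(-11))*41 = -385*41 = -15785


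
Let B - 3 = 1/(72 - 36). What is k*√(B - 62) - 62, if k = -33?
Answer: -62 - 11*I*√2123/2 ≈ -62.0 - 253.42*I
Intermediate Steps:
B = 109/36 (B = 3 + 1/(72 - 36) = 3 + 1/36 = 109/36 ≈ 3.0278)
k*√(B - 62) - 62 = -33*√(109/36 - 62) - 62 = -11*I*√2123/2 - 62 = -62 - 11*I*√2123/2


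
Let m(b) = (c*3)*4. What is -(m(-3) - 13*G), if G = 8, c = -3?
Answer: 140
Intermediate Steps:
m(b) = -36 (m(b) = -3*3*4 = -9*4 = -36)
-(m(-3) - 13*G) = -(-36 - 13*8) = -(-36 - 1*104) = -(-36 - 104) = -1*(-140) = 140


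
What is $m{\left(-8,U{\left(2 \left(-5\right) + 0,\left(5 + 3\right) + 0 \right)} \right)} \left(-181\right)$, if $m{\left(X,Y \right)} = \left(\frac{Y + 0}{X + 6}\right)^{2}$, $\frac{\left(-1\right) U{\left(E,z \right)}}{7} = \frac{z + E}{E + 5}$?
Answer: $- \frac{8869}{25} \approx -354.76$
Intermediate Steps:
$U{\left(E,z \right)} = - \frac{7 \left(E + z\right)}{5 + E}$ ($U{\left(E,z \right)} = - 7 \frac{z + E}{E + 5} = - 7 \frac{E + z}{5 + E} = - \frac{7 \left(E + z\right)}{5 + E}$)
$m{\left(X,Y \right)} = \frac{Y^{2}}{\left(6 + X\right)^{2}}$ ($m{\left(X,Y \right)} = \left(\frac{Y}{6 + X}\right)^{2} = \frac{Y^{2}}{\left(6 + X\right)^{2}}$)
$m{\left(-8,U{\left(2 \left(-5\right) + 0,\left(5 + 3\right) + 0 \right)} \right)} \left(-181\right) = \frac{\left(\frac{7 \left(- (2 \left(-5\right) + 0) - \left(\left(5 + 3\right) + 0\right)\right)}{5 + \left(2 \left(-5\right) + 0\right)}\right)^{2}}{\left(6 - 8\right)^{2}} \left(-181\right) = \frac{\left(\frac{7 \left(- (-10 + 0) - \left(8 + 0\right)\right)}{5 + \left(-10 + 0\right)}\right)^{2}}{4} \left(-181\right) = \left(\frac{7 \left(\left(-1\right) \left(-10\right) - 8\right)}{5 - 10}\right)^{2} \cdot \frac{1}{4} \left(-181\right) = \left(\frac{7 \left(10 - 8\right)}{-5}\right)^{2} \cdot \frac{1}{4} \left(-181\right) = \left(7 \left(- \frac{1}{5}\right) 2\right)^{2} \cdot \frac{1}{4} \left(-181\right) = \left(- \frac{14}{5}\right)^{2} \cdot \frac{1}{4} \left(-181\right) = \frac{196}{25} \cdot \frac{1}{4} \left(-181\right) = \frac{49}{25} \left(-181\right) = - \frac{8869}{25}$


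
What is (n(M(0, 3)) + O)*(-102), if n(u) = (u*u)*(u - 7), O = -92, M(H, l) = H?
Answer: 9384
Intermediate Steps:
n(u) = u²*(-7 + u)
(n(M(0, 3)) + O)*(-102) = (0²*(-7 + 0) - 92)*(-102) = (0*(-7) - 92)*(-102) = (0 - 92)*(-102) = -92*(-102) = 9384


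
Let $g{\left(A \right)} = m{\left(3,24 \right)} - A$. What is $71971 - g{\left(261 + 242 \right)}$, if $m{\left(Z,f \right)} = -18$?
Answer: $72492$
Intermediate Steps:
$g{\left(A \right)} = -18 - A$
$71971 - g{\left(261 + 242 \right)} = 71971 - \left(-18 - \left(261 + 242\right)\right) = 71971 - \left(-18 - 503\right) = 71971 - -521 = 71971 + 521 = 72492$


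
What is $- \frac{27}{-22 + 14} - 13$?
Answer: $- \frac{77}{8} \approx -9.625$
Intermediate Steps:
$- \frac{27}{-22 + 14} - 13 = - \frac{27}{-8} - 13 = \left(-27\right) \left(- \frac{1}{8}\right) - 13 = \frac{27}{8} - 13 = - \frac{77}{8}$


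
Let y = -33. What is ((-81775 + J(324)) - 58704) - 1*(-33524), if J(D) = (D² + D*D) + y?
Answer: 102964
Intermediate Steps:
J(D) = -33 + 2*D² (J(D) = (D² + D*D) - 33 = (D² + D²) - 33 = 2*D² - 33 = -33 + 2*D²)
((-81775 + J(324)) - 58704) - 1*(-33524) = ((-81775 + (-33 + 2*324²)) - 58704) - 1*(-33524) = ((-81775 + (-33 + 2*104976)) - 58704) + 33524 = ((-81775 + (-33 + 209952)) - 58704) + 33524 = ((-81775 + 209919) - 58704) + 33524 = (128144 - 58704) + 33524 = 69440 + 33524 = 102964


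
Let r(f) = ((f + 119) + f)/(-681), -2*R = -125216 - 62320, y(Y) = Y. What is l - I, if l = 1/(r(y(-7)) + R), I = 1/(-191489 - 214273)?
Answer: 113393275/8636766304362 ≈ 1.3129e-5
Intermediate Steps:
R = 93768 (R = -(-125216 - 62320)/2 = -½*(-187536) = 93768)
I = -1/405762 (I = 1/(-405762) = -1/405762 ≈ -2.4645e-6)
r(f) = -119/681 - 2*f/681 (r(f) = ((119 + f) + f)*(-1/681) = (119 + 2*f)*(-1/681) = -119/681 - 2*f/681)
l = 227/21285301 (l = 1/((-119/681 - 2/681*(-7)) + 93768) = 1/((-119/681 + 14/681) + 93768) = 1/(-35/227 + 93768) = 1/(21285301/227) = 227/21285301 ≈ 1.0665e-5)
l - I = 227/21285301 - 1*(-1/405762) = 227/21285301 + 1/405762 = 113393275/8636766304362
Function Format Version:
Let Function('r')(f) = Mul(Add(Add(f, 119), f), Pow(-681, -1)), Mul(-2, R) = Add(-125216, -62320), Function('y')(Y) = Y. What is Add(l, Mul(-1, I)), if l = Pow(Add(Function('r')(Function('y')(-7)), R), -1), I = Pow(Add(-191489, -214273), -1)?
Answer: Rational(113393275, 8636766304362) ≈ 1.3129e-5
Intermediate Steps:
R = 93768 (R = Mul(Rational(-1, 2), Add(-125216, -62320)) = Mul(Rational(-1, 2), -187536) = 93768)
I = Rational(-1, 405762) (I = Pow(-405762, -1) = Rational(-1, 405762) ≈ -2.4645e-6)
Function('r')(f) = Add(Rational(-119, 681), Mul(Rational(-2, 681), f)) (Function('r')(f) = Mul(Add(Add(119, f), f), Rational(-1, 681)) = Mul(Add(119, Mul(2, f)), Rational(-1, 681)) = Add(Rational(-119, 681), Mul(Rational(-2, 681), f)))
l = Rational(227, 21285301) (l = Pow(Add(Add(Rational(-119, 681), Mul(Rational(-2, 681), -7)), 93768), -1) = Pow(Add(Add(Rational(-119, 681), Rational(14, 681)), 93768), -1) = Pow(Add(Rational(-35, 227), 93768), -1) = Pow(Rational(21285301, 227), -1) = Rational(227, 21285301) ≈ 1.0665e-5)
Add(l, Mul(-1, I)) = Add(Rational(227, 21285301), Mul(-1, Rational(-1, 405762))) = Add(Rational(227, 21285301), Rational(1, 405762)) = Rational(113393275, 8636766304362)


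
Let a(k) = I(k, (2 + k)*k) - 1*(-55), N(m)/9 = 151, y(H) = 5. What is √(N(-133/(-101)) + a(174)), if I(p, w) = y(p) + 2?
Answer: 7*√29 ≈ 37.696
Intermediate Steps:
N(m) = 1359 (N(m) = 9*151 = 1359)
I(p, w) = 7 (I(p, w) = 5 + 2 = 7)
a(k) = 62 (a(k) = 7 - 1*(-55) = 7 + 55 = 62)
√(N(-133/(-101)) + a(174)) = √(1359 + 62) = √1421 = 7*√29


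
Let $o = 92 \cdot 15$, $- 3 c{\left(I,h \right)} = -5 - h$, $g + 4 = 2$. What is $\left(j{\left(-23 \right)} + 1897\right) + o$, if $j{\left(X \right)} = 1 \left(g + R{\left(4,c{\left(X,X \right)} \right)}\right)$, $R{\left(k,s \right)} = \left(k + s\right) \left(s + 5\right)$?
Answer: $3277$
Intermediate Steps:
$g = -2$ ($g = -4 + 2 = -2$)
$c{\left(I,h \right)} = \frac{5}{3} + \frac{h}{3}$ ($c{\left(I,h \right)} = - \frac{-5 - h}{3} = \frac{5}{3} + \frac{h}{3}$)
$o = 1380$
$R{\left(k,s \right)} = \left(5 + s\right) \left(k + s\right)$ ($R{\left(k,s \right)} = \left(k + s\right) \left(5 + s\right) = \left(5 + s\right) \left(k + s\right)$)
$j{\left(X \right)} = 33 + \left(\frac{5}{3} + \frac{X}{3}\right)^{2} + 3 X$ ($j{\left(X \right)} = 1 \left(-2 + \left(\left(\frac{5}{3} + \frac{X}{3}\right)^{2} + 5 \cdot 4 + 5 \left(\frac{5}{3} + \frac{X}{3}\right) + 4 \left(\frac{5}{3} + \frac{X}{3}\right)\right)\right) = 1 \left(-2 + \left(\left(\frac{5}{3} + \frac{X}{3}\right)^{2} + 20 + \left(\frac{25}{3} + \frac{5 X}{3}\right) + \left(\frac{20}{3} + \frac{4 X}{3}\right)\right)\right) = 1 \left(-2 + \left(35 + \left(\frac{5}{3} + \frac{X}{3}\right)^{2} + 3 X\right)\right) = 1 \left(33 + \left(\frac{5}{3} + \frac{X}{3}\right)^{2} + 3 X\right) = 33 + \left(\frac{5}{3} + \frac{X}{3}\right)^{2} + 3 X$)
$\left(j{\left(-23 \right)} + 1897\right) + o = \left(\left(\frac{322}{9} + \frac{\left(-23\right)^{2}}{9} + \frac{37}{9} \left(-23\right)\right) + 1897\right) + 1380 = \left(\left(\frac{322}{9} + \frac{1}{9} \cdot 529 - \frac{851}{9}\right) + 1897\right) + 1380 = \left(\left(\frac{322}{9} + \frac{529}{9} - \frac{851}{9}\right) + 1897\right) + 1380 = \left(0 + 1897\right) + 1380 = 1897 + 1380 = 3277$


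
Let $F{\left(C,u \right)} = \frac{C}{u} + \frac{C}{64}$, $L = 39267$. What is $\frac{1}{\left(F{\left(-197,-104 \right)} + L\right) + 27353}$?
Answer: $\frac{832}{55426855} \approx 1.5011 \cdot 10^{-5}$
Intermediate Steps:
$F{\left(C,u \right)} = \frac{C}{64} + \frac{C}{u}$ ($F{\left(C,u \right)} = \frac{C}{u} + C \frac{1}{64} = \frac{C}{u} + \frac{C}{64} = \frac{C}{64} + \frac{C}{u}$)
$\frac{1}{\left(F{\left(-197,-104 \right)} + L\right) + 27353} = \frac{1}{\left(\left(\frac{1}{64} \left(-197\right) - \frac{197}{-104}\right) + 39267\right) + 27353} = \frac{1}{\left(\left(- \frac{197}{64} - - \frac{197}{104}\right) + 39267\right) + 27353} = \frac{1}{\left(\left(- \frac{197}{64} + \frac{197}{104}\right) + 39267\right) + 27353} = \frac{1}{\left(- \frac{985}{832} + 39267\right) + 27353} = \frac{1}{\frac{32669159}{832} + 27353} = \frac{1}{\frac{55426855}{832}} = \frac{832}{55426855}$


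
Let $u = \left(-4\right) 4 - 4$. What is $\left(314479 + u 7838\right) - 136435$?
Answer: $21284$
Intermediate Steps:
$u = -20$ ($u = -16 - 4 = -20$)
$\left(314479 + u 7838\right) - 136435 = \left(314479 - 156760\right) - 136435 = 157719 - 136435 = 21284$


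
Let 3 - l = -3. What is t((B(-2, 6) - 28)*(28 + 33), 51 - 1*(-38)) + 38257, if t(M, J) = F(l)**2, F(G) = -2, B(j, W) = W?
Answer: 38261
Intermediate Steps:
l = 6 (l = 3 - 1*(-3) = 3 + 3 = 6)
t(M, J) = 4 (t(M, J) = (-2)**2 = 4)
t((B(-2, 6) - 28)*(28 + 33), 51 - 1*(-38)) + 38257 = 4 + 38257 = 38261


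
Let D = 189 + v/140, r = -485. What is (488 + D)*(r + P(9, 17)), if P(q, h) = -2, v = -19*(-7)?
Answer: -6603233/20 ≈ -3.3016e+5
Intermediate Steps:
v = 133
D = 3799/20 (D = 189 + 133/140 = 189 + 133*(1/140) = 189 + 19/20 = 3799/20 ≈ 189.95)
(488 + D)*(r + P(9, 17)) = (488 + 3799/20)*(-485 - 2) = (13559/20)*(-487) = -6603233/20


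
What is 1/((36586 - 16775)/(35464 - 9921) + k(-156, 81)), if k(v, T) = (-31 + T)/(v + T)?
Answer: 76629/8347 ≈ 9.1804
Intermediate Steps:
k(v, T) = (-31 + T)/(T + v)
1/((36586 - 16775)/(35464 - 9921) + k(-156, 81)) = 1/((36586 - 16775)/(35464 - 9921) + (-31 + 81)/(81 - 156)) = 1/(19811/25543 + 50/(-75)) = 1/(19811*(1/25543) - 1/75*50) = 1/(19811/25543 - 2/3) = 1/(8347/76629) = 76629/8347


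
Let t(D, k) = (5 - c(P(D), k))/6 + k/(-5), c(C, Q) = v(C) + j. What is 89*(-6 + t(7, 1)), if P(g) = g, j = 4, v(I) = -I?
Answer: -6497/15 ≈ -433.13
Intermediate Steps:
c(C, Q) = 4 - C (c(C, Q) = -C + 4 = 4 - C)
t(D, k) = 1/6 - k/5 + D/6 (t(D, k) = (5 - (4 - D))/6 + k/(-5) = (5 + (-4 + D))*(1/6) + k*(-1/5) = (1 + D)*(1/6) - k/5 = (1/6 + D/6) - k/5 = 1/6 - k/5 + D/6)
89*(-6 + t(7, 1)) = 89*(-6 + (1/6 - 1/5*1 + (1/6)*7)) = 89*(-6 + (1/6 - 1/5 + 7/6)) = 89*(-6 + 17/15) = 89*(-73/15) = -6497/15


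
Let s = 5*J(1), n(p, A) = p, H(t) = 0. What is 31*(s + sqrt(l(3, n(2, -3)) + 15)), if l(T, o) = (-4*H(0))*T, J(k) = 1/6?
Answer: 155/6 + 31*sqrt(15) ≈ 145.90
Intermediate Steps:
J(k) = 1/6
s = 5/6 (s = 5*(1/6) = 5/6 ≈ 0.83333)
l(T, o) = 0 (l(T, o) = (-4*0)*T = 0*T = 0)
31*(s + sqrt(l(3, n(2, -3)) + 15)) = 31*(5/6 + sqrt(0 + 15)) = 31*(5/6 + sqrt(15)) = 155/6 + 31*sqrt(15)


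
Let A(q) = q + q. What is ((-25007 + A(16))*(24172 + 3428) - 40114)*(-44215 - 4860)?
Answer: 33829856844550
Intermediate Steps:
A(q) = 2*q
((-25007 + A(16))*(24172 + 3428) - 40114)*(-44215 - 4860) = ((-25007 + 2*16)*(24172 + 3428) - 40114)*(-44215 - 4860) = ((-25007 + 32)*27600 - 40114)*(-49075) = (-24975*27600 - 40114)*(-49075) = (-689310000 - 40114)*(-49075) = -689350114*(-49075) = 33829856844550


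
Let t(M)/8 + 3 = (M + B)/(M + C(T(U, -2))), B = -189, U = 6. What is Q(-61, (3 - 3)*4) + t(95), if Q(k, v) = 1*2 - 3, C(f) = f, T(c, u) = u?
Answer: -3077/93 ≈ -33.086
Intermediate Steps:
Q(k, v) = -1 (Q(k, v) = 2 - 3 = -1)
t(M) = -24 + 8*(-189 + M)/(-2 + M) (t(M) = -24 + 8*((M - 189)/(M - 2)) = -24 + 8*((-189 + M)/(-2 + M)) = -24 + 8*(-189 + M)/(-2 + M))
Q(-61, (3 - 3)*4) + t(95) = -1 + 8*(-183 - 2*95)/(-2 + 95) = -1 + 8*(-183 - 190)/93 = -1 + 8*(1/93)*(-373) = -1 - 2984/93 = -3077/93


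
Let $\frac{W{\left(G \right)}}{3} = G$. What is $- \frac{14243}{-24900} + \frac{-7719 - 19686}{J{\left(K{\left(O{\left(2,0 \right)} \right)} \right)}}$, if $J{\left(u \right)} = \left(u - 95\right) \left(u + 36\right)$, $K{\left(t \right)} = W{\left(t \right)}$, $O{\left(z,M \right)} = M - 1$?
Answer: $\frac{17343961}{1917300} \approx 9.046$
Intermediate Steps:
$W{\left(G \right)} = 3 G$
$O{\left(z,M \right)} = -1 + M$
$K{\left(t \right)} = 3 t$
$J{\left(u \right)} = \left(-95 + u\right) \left(36 + u\right)$
$- \frac{14243}{-24900} + \frac{-7719 - 19686}{J{\left(K{\left(O{\left(2,0 \right)} \right)} \right)}} = - \frac{14243}{-24900} + \frac{-7719 - 19686}{-3420 + \left(3 \left(-1 + 0\right)\right)^{2} - 59 \cdot 3 \left(-1 + 0\right)} = \left(-14243\right) \left(- \frac{1}{24900}\right) + \frac{-7719 - 19686}{-3420 + \left(3 \left(-1\right)\right)^{2} - 59 \cdot 3 \left(-1\right)} = \frac{14243}{24900} - \frac{27405}{-3420 + \left(-3\right)^{2} - -177} = \frac{14243}{24900} - \frac{27405}{-3420 + 9 + 177} = \frac{14243}{24900} - \frac{27405}{-3234} = \frac{14243}{24900} - - \frac{1305}{154} = \frac{14243}{24900} + \frac{1305}{154} = \frac{17343961}{1917300}$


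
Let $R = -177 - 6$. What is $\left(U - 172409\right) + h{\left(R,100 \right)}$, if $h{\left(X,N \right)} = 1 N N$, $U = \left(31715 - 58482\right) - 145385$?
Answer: $-334561$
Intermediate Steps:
$R = -183$
$U = -172152$ ($U = -26767 - 145385 = -172152$)
$h{\left(X,N \right)} = N^{2}$ ($h{\left(X,N \right)} = N N = N^{2}$)
$\left(U - 172409\right) + h{\left(R,100 \right)} = \left(-172152 - 172409\right) + 100^{2} = -344561 + 10000 = -334561$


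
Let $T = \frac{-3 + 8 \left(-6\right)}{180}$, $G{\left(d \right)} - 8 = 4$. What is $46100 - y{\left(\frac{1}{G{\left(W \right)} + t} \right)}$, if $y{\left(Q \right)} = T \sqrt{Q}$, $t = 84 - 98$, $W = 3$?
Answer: $46100 + \frac{17 i \sqrt{2}}{120} \approx 46100.0 + 0.20035 i$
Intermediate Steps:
$G{\left(d \right)} = 12$ ($G{\left(d \right)} = 8 + 4 = 12$)
$t = -14$ ($t = 84 - 98 = -14$)
$T = - \frac{17}{60}$ ($T = \left(-3 - 48\right) \frac{1}{180} = \left(-51\right) \frac{1}{180} = - \frac{17}{60} \approx -0.28333$)
$y{\left(Q \right)} = - \frac{17 \sqrt{Q}}{60}$
$46100 - y{\left(\frac{1}{G{\left(W \right)} + t} \right)} = 46100 - - \frac{17 \sqrt{\frac{1}{12 - 14}}}{60} = 46100 - - \frac{17 \sqrt{\frac{1}{-2}}}{60} = 46100 - - \frac{17 \sqrt{- \frac{1}{2}}}{60} = 46100 - - \frac{17 \frac{i \sqrt{2}}{2}}{60} = 46100 - - \frac{17 i \sqrt{2}}{120} = 46100 + \frac{17 i \sqrt{2}}{120}$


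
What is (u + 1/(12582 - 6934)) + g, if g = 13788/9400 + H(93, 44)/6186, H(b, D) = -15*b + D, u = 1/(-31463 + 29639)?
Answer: 324491741659/260000879200 ≈ 1.2480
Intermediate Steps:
u = -1/1824 (u = 1/(-1824) = -1/1824 ≈ -0.00054825)
H(b, D) = D - 15*b
g = 4537073/3634275 (g = 13788/9400 + (44 - 15*93)/6186 = 13788*(1/9400) + (44 - 1395)*(1/6186) = 3447/2350 - 1351*1/6186 = 3447/2350 - 1351/6186 = 4537073/3634275 ≈ 1.2484)
(u + 1/(12582 - 6934)) + g = (-1/1824 + 1/(12582 - 6934)) + 4537073/3634275 = (-1/1824 + 1/5648) + 4537073/3634275 = -239/643872 + 4537073/3634275 = 324491741659/260000879200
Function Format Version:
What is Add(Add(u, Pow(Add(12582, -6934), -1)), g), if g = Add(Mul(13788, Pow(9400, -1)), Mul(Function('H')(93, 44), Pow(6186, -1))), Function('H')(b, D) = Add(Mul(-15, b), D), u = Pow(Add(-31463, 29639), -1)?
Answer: Rational(324491741659, 260000879200) ≈ 1.2480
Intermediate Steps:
u = Rational(-1, 1824) (u = Pow(-1824, -1) = Rational(-1, 1824) ≈ -0.00054825)
Function('H')(b, D) = Add(D, Mul(-15, b))
g = Rational(4537073, 3634275) (g = Add(Mul(13788, Pow(9400, -1)), Mul(Add(44, Mul(-15, 93)), Pow(6186, -1))) = Add(Mul(13788, Rational(1, 9400)), Mul(Add(44, -1395), Rational(1, 6186))) = Add(Rational(3447, 2350), Mul(-1351, Rational(1, 6186))) = Add(Rational(3447, 2350), Rational(-1351, 6186)) = Rational(4537073, 3634275) ≈ 1.2484)
Add(Add(u, Pow(Add(12582, -6934), -1)), g) = Add(Add(Rational(-1, 1824), Pow(Add(12582, -6934), -1)), Rational(4537073, 3634275)) = Add(Add(Rational(-1, 1824), Pow(5648, -1)), Rational(4537073, 3634275)) = Add(Add(Rational(-1, 1824), Rational(1, 5648)), Rational(4537073, 3634275)) = Add(Rational(-239, 643872), Rational(4537073, 3634275)) = Rational(324491741659, 260000879200)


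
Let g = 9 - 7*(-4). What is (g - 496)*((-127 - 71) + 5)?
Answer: 88587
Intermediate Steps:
g = 37 (g = 9 + 28 = 37)
(g - 496)*((-127 - 71) + 5) = (37 - 496)*((-127 - 71) + 5) = -459*(-198 + 5) = -459*(-193) = 88587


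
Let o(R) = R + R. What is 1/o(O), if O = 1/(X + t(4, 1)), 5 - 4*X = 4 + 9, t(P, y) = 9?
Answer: 7/2 ≈ 3.5000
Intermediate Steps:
X = -2 (X = 5/4 - (4 + 9)/4 = 5/4 - 1/4*13 = 5/4 - 13/4 = -2)
O = 1/7 (O = 1/(-2 + 9) = 1/7 ≈ 0.14286)
o(R) = 2*R
1/o(O) = 1/(2*(1/7)) = 1/(2/7) = 7/2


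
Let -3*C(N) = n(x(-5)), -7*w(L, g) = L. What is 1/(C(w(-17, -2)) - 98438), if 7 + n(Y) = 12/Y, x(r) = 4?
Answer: -3/295310 ≈ -1.0159e-5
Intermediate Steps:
w(L, g) = -L/7
n(Y) = -7 + 12/Y
C(N) = 4/3 (C(N) = -(-7 + 12/4)/3 = -(-7 + 12*(1/4))/3 = -(-7 + 3)/3 = -1/3*(-4) = 4/3)
1/(C(w(-17, -2)) - 98438) = 1/(4/3 - 98438) = 1/(-295310/3) = -3/295310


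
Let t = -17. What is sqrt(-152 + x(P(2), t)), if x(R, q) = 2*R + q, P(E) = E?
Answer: I*sqrt(165) ≈ 12.845*I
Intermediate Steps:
x(R, q) = q + 2*R
sqrt(-152 + x(P(2), t)) = sqrt(-152 + (-17 + 2*2)) = sqrt(-152 + (-17 + 4)) = sqrt(-152 - 13) = sqrt(-165) = I*sqrt(165)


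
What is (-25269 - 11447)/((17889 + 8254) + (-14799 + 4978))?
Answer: -18358/8161 ≈ -2.2495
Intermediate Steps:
(-25269 - 11447)/((17889 + 8254) + (-14799 + 4978)) = -36716/(26143 - 9821) = -36716/16322 = -36716*1/16322 = -18358/8161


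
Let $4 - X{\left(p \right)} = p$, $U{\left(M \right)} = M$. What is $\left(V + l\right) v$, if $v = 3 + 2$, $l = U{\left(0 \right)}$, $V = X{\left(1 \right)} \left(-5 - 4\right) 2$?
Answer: $-270$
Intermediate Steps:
$X{\left(p \right)} = 4 - p$
$V = -54$ ($V = \left(4 - 1\right) \left(-5 - 4\right) 2 = 3 \left(-9\right) 2 = \left(-27\right) 2 = -54$)
$l = 0$
$v = 5$
$\left(V + l\right) v = \left(-54 + 0\right) 5 = \left(-54\right) 5 = -270$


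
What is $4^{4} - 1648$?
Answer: $-1392$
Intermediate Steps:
$4^{4} - 1648 = 256 - 1648 = -1392$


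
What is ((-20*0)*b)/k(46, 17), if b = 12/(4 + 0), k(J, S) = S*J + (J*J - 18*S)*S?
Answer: 0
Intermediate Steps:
k(J, S) = J*S + S*(J² - 18*S) (k(J, S) = J*S + (J² - 18*S)*S = J*S + S*(J² - 18*S))
b = 3 (b = 12/4 = 12*(¼) = 3)
((-20*0)*b)/k(46, 17) = (-20*0*3)/((17*(46 + 46² - 18*17))) = (0*3)/((17*(46 + 2116 - 306))) = 0/((17*1856)) = 0/31552 = 0*(1/31552) = 0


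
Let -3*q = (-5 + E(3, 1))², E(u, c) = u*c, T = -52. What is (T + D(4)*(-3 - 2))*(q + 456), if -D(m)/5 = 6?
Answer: 133672/3 ≈ 44557.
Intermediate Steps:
D(m) = -30 (D(m) = -5*6 = -30)
E(u, c) = c*u
q = -4/3 (q = -(-5 + 1*3)²/3 = -(-5 + 3)²/3 = -⅓*(-2)² = -⅓*4 = -4/3 ≈ -1.3333)
(T + D(4)*(-3 - 2))*(q + 456) = (-52 - 30*(-3 - 2))*(-4/3 + 456) = (-52 - 30*(-5))*(1364/3) = (-52 + 150)*(1364/3) = 98*(1364/3) = 133672/3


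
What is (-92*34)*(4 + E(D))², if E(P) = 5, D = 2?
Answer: -253368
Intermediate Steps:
(-92*34)*(4 + E(D))² = (-92*34)*(4 + 5)² = -3128*9² = -3128*81 = -253368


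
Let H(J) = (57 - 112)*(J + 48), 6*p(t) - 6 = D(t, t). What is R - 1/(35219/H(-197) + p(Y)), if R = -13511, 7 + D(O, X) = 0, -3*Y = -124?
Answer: -2744389979/203119 ≈ -13511.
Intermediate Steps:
Y = 124/3 (Y = -1/3*(-124) = 124/3 ≈ 41.333)
D(O, X) = -7 (D(O, X) = -7 + 0 = -7)
p(t) = -1/6 (p(t) = 1 + (1/6)*(-7) = 1 - 7/6 = -1/6)
H(J) = -2640 - 55*J (H(J) = -55*(48 + J) = -2640 - 55*J)
R - 1/(35219/H(-197) + p(Y)) = -13511 - 1/(35219/(-2640 - 55*(-197)) - 1/6) = -13511 - 1/(35219/(-2640 + 10835) - 1/6) = -13511 - 1/(35219/8195 - 1/6) = -13511 - 1/203119/49170 = -13511 - 1*49170/203119 = -13511 - 49170/203119 = -2744389979/203119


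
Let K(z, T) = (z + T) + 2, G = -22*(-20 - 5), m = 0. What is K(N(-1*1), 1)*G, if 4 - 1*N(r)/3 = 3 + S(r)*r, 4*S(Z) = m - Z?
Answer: 7425/2 ≈ 3712.5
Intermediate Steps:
S(Z) = -Z/4 (S(Z) = (0 - Z)/4 = (-Z)/4 = -Z/4)
G = 550 (G = -22*(-25) = 550)
N(r) = 3 + 3*r²/4 (N(r) = 12 - 3*(3 + (-r/4)*r) = 12 - 3*(3 - r²/4) = 12 + (-9 + 3*r²/4) = 3 + 3*r²/4)
K(z, T) = 2 + T + z (K(z, T) = (T + z) + 2 = 2 + T + z)
K(N(-1*1), 1)*G = (2 + 1 + (3 + 3*(-1*1)²/4))*550 = (2 + 1 + (3 + (¾)*(-1)²))*550 = (2 + 1 + (3 + (¾)*1))*550 = (2 + 1 + (3 + ¾))*550 = (2 + 1 + 15/4)*550 = (27/4)*550 = 7425/2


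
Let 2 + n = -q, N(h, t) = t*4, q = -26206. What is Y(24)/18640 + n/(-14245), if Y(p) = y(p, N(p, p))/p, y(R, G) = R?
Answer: -97685663/53105360 ≈ -1.8395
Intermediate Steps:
N(h, t) = 4*t
Y(p) = 1 (Y(p) = p/p = 1)
n = 26204 (n = -2 - 1*(-26206) = -2 + 26206 = 26204)
Y(24)/18640 + n/(-14245) = 1/18640 + 26204/(-14245) = 1*(1/18640) + 26204*(-1/14245) = 1/18640 - 26204/14245 = -97685663/53105360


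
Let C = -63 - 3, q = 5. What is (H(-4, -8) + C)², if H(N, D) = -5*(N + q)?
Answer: 5041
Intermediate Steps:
H(N, D) = -25 - 5*N (H(N, D) = -5*(N + 5) = -5*(5 + N) = -25 - 5*N)
C = -66
(H(-4, -8) + C)² = ((-25 - 5*(-4)) - 66)² = ((-25 + 20) - 66)² = (-5 - 66)² = (-71)² = 5041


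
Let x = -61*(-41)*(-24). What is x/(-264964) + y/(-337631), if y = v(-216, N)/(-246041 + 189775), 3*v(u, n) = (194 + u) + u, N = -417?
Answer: 8726668325815/38522140958721 ≈ 0.22654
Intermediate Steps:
v(u, n) = 194/3 + 2*u/3 (v(u, n) = ((194 + u) + u)/3 = (194 + 2*u)/3 = 194/3 + 2*u/3)
x = -60024 (x = 2501*(-24) = -60024)
y = 17/12057 (y = (194/3 + (⅔)*(-216))/(-246041 + 189775) = (194/3 - 144)/(-56266) = -238/3*(-1/56266) = 17/12057 ≈ 0.0014100)
x/(-264964) + y/(-337631) = -60024/(-264964) + (17/12057)/(-337631) = -60024*(-1/264964) + (17/12057)*(-1/337631) = 15006/66241 - 17/4070816967 = 8726668325815/38522140958721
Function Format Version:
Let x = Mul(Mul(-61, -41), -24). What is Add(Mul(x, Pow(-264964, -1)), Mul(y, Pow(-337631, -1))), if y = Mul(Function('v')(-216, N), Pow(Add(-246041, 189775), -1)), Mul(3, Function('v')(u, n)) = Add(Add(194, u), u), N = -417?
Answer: Rational(8726668325815, 38522140958721) ≈ 0.22654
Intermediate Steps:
Function('v')(u, n) = Add(Rational(194, 3), Mul(Rational(2, 3), u)) (Function('v')(u, n) = Mul(Rational(1, 3), Add(Add(194, u), u)) = Mul(Rational(1, 3), Add(194, Mul(2, u))) = Add(Rational(194, 3), Mul(Rational(2, 3), u)))
x = -60024 (x = Mul(2501, -24) = -60024)
y = Rational(17, 12057) (y = Mul(Add(Rational(194, 3), Mul(Rational(2, 3), -216)), Pow(Add(-246041, 189775), -1)) = Mul(Add(Rational(194, 3), -144), Pow(-56266, -1)) = Mul(Rational(-238, 3), Rational(-1, 56266)) = Rational(17, 12057) ≈ 0.0014100)
Add(Mul(x, Pow(-264964, -1)), Mul(y, Pow(-337631, -1))) = Add(Mul(-60024, Pow(-264964, -1)), Mul(Rational(17, 12057), Pow(-337631, -1))) = Add(Mul(-60024, Rational(-1, 264964)), Mul(Rational(17, 12057), Rational(-1, 337631))) = Add(Rational(15006, 66241), Rational(-17, 4070816967)) = Rational(8726668325815, 38522140958721)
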